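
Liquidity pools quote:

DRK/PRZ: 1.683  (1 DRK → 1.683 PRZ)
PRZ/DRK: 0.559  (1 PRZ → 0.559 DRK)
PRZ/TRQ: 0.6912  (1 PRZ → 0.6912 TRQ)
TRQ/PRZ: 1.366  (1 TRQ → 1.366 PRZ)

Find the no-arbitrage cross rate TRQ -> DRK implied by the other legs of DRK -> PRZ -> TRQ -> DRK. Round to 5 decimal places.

Known legs of the cycle: 1.683 × 0.6912 = 1.1632896
For no arbitrage the full-cycle product must be 1, so the missing rate is 1 / 1.1632896 ≈ 0.8596312.

0.85963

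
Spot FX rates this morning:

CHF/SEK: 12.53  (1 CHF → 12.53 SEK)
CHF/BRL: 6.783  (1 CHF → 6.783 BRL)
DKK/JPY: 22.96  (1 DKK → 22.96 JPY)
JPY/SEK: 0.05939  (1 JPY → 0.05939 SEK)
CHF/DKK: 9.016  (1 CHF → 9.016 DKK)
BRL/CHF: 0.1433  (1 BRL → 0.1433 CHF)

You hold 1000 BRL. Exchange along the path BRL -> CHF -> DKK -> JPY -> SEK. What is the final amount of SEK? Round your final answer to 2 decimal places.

1000 BRL × 0.1433 = 143.3 CHF
143.3 CHF × 9.016 = 1291.9928 DKK
1291.9928 DKK × 22.96 = 29664.154688 JPY
29664.154688 JPY × 0.05939 = 1761.75414692032 SEK

1761.75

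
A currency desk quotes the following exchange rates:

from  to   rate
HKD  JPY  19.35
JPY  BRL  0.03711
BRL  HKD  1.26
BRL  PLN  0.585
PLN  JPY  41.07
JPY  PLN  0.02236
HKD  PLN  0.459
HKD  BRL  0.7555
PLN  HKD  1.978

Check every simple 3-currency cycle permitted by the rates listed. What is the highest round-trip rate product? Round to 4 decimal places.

BRL→HKD→JPY→BRL: 1.26 × 19.35 × 0.03711 = 0.90478
BRL→PLN→JPY→BRL: 0.585 × 41.07 × 0.03711 = 0.89160
BRL→PLN→HKD→BRL: 0.585 × 1.978 × 0.7555 = 0.87421
HKD→JPY→PLN→HKD: 19.35 × 0.02236 × 1.978 = 0.85581
Maximum is BRL→HKD→JPY→BRL at 0.9048; no arbitrage — every cycle loses value.

0.9048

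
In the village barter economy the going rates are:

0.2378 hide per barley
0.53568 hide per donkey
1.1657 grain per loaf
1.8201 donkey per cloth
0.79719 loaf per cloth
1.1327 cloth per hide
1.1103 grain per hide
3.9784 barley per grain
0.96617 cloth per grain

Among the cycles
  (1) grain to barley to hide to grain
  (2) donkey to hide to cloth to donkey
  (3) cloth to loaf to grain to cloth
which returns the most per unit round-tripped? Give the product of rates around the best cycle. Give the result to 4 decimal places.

(1) 3.9784 × 0.2378 × 1.1103 = 1.05041
(2) 0.53568 × 1.1327 × 1.8201 = 1.10437
(3) 0.79719 × 1.1657 × 0.96617 = 0.89785
Highest is cycle (2) at 1.1044 (>1, arbitrage).

1.1044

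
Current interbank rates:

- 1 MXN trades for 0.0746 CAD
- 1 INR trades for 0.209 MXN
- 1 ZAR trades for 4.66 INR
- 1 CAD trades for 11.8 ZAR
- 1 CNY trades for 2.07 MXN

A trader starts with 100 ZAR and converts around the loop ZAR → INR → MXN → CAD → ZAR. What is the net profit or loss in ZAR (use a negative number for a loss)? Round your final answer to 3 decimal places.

100 ZAR × 4.66 = 466 INR
466 INR × 0.209 = 97.394 MXN
97.394 MXN × 0.0746 = 7.2655924 CAD
7.2655924 CAD × 11.8 = 85.73399032 ZAR
Net change: 85.73399032 − 100 = -14.26600968 ZAR

-14.266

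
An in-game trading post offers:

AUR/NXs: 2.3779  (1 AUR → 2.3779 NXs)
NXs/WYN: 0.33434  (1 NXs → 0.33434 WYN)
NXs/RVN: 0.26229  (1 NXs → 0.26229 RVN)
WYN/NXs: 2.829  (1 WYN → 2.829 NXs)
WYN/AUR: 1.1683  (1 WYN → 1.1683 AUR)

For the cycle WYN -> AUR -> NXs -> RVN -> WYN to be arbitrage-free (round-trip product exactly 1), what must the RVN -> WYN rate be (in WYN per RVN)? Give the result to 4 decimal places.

1.3724

Known legs of the cycle: 1.1683 × 2.3779 × 0.26229 = 0.7286679985053
For no arbitrage the full-cycle product must be 1, so the missing rate is 1 / 0.7286679985053 ≈ 1.372367.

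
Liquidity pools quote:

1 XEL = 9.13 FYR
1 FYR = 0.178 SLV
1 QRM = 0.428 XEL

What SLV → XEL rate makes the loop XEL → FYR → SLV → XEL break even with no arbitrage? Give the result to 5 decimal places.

0.61533

Known legs of the cycle: 9.13 × 0.178 = 1.62514
For no arbitrage the full-cycle product must be 1, so the missing rate is 1 / 1.62514 ≈ 0.6153316.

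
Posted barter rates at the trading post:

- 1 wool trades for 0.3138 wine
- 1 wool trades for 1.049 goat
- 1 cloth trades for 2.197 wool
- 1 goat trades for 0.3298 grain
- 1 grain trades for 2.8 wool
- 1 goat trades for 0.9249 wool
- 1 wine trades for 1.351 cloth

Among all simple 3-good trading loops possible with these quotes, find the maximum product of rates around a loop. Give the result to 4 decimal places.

0.9687

grain→wool→goat→grain: 2.8 × 1.049 × 0.3298 = 0.96869
cloth→wool→wine→cloth: 2.197 × 0.3138 × 1.351 = 0.93140
Maximum is grain→wool→goat→grain at 0.9687; no arbitrage — every cycle loses value.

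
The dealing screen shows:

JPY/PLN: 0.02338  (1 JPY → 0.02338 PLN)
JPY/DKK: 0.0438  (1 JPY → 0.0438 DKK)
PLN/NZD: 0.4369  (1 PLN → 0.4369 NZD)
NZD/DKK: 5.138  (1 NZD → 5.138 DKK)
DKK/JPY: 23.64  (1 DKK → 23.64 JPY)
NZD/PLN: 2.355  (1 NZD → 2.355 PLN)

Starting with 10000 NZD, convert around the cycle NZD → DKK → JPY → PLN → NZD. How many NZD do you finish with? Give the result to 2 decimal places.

12407.04

10000 NZD × 5.138 = 51380 DKK
51380 DKK × 23.64 = 1214623.2 JPY
1214623.2 JPY × 0.02338 = 28397.890416 PLN
28397.890416 PLN × 0.4369 = 12407.0383227504 NZD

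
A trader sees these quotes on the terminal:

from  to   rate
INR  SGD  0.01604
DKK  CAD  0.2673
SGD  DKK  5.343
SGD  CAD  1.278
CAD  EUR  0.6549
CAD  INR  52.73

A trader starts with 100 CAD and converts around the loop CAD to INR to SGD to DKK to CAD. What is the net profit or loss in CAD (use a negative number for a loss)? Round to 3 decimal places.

100 CAD × 52.73 = 5273 INR
5273 INR × 0.01604 = 84.57892 SGD
84.57892 SGD × 5.343 = 451.90516956 DKK
451.90516956 DKK × 0.2673 = 120.794251823388 CAD
Net change: 120.794251823388 − 100 = 20.794251823388 CAD

20.794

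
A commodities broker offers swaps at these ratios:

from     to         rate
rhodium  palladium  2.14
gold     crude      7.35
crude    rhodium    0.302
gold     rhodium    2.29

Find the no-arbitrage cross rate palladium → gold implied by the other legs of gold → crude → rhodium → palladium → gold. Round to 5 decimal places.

Known legs of the cycle: 7.35 × 0.302 × 2.14 = 4.750158
For no arbitrage the full-cycle product must be 1, so the missing rate is 1 / 4.750158 ≈ 0.2105193.

0.21052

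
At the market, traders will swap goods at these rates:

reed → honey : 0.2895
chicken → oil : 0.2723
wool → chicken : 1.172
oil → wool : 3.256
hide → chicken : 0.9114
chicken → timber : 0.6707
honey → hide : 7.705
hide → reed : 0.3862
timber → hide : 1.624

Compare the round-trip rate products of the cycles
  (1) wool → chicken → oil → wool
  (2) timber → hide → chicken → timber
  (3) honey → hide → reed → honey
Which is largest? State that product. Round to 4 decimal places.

1.0391

(1) 1.172 × 0.2723 × 3.256 = 1.03911
(2) 1.624 × 0.9114 × 0.6707 = 0.99271
(3) 7.705 × 0.3862 × 0.2895 = 0.86146
Highest is cycle (1) at 1.0391 (>1, arbitrage).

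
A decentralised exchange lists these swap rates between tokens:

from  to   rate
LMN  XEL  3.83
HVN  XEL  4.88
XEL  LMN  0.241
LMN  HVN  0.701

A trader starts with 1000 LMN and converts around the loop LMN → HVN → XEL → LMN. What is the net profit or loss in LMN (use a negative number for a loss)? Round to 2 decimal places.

-175.57

1000 LMN × 0.701 = 701 HVN
701 HVN × 4.88 = 3420.88 XEL
3420.88 XEL × 0.241 = 824.43208 LMN
Net change: 824.43208 − 1000 = -175.56792 LMN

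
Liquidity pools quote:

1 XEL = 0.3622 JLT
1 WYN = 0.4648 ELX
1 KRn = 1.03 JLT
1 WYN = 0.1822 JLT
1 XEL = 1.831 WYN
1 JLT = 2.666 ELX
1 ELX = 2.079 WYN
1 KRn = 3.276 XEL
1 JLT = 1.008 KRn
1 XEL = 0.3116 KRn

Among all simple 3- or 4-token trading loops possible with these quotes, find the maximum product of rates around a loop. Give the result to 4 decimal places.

JLT→KRn→XEL→JLT: 1.008 × 3.276 × 0.3622 = 1.19606
WYN→JLT→KRn→XEL→WYN: 0.1822 × 1.008 × 3.276 × 1.831 = 1.10164
WYN→JLT→ELX→WYN: 0.1822 × 2.666 × 2.079 = 1.00986
Maximum is JLT→KRn→XEL→JLT at 1.1961; arbitrage exists.

1.1961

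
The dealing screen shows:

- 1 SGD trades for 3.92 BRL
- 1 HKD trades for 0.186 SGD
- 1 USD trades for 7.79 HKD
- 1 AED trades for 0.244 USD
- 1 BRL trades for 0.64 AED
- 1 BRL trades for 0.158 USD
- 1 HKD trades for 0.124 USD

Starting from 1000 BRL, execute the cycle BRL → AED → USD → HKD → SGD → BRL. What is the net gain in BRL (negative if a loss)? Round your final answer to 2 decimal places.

-113.04

1000 BRL × 0.64 = 640 AED
640 AED × 0.244 = 156.16 USD
156.16 USD × 7.79 = 1216.4864 HKD
1216.4864 HKD × 0.186 = 226.2664704 SGD
226.2664704 SGD × 3.92 = 886.964563968 BRL
Net change: 886.964563968 − 1000 = -113.035436032 BRL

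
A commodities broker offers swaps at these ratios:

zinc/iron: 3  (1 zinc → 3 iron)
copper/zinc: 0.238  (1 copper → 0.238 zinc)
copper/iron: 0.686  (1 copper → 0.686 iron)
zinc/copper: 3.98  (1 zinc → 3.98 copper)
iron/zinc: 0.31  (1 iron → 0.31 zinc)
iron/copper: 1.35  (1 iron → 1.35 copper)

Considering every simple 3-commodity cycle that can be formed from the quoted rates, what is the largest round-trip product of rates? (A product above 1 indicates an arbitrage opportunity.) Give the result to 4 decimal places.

0.9639

copper→zinc→iron→copper: 0.238 × 3 × 1.35 = 0.96390
copper→iron→zinc→copper: 0.686 × 0.31 × 3.98 = 0.84639
Maximum is copper→zinc→iron→copper at 0.9639; no arbitrage — every cycle loses value.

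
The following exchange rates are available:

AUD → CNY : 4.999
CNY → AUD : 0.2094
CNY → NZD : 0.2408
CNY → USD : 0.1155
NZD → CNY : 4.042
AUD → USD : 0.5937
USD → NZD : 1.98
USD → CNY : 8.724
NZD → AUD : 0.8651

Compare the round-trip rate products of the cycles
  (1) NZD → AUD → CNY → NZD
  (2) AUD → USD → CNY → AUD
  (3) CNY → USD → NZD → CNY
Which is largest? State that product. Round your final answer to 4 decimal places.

1.0846

(1) 0.8651 × 4.999 × 0.2408 = 1.04137
(2) 0.5937 × 8.724 × 0.2094 = 1.08457
(3) 0.1155 × 1.98 × 4.042 = 0.92436
Highest is cycle (2) at 1.0846 (>1, arbitrage).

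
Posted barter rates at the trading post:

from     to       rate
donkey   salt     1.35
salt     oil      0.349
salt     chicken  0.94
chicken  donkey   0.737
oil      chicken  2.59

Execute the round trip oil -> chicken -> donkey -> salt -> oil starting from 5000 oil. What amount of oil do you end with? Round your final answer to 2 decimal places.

5000 oil × 2.59 = 12950 chicken
12950 chicken × 0.737 = 9544.15 donkey
9544.15 donkey × 1.35 = 12884.6025 salt
12884.6025 salt × 0.349 = 4496.7262725 oil

4496.73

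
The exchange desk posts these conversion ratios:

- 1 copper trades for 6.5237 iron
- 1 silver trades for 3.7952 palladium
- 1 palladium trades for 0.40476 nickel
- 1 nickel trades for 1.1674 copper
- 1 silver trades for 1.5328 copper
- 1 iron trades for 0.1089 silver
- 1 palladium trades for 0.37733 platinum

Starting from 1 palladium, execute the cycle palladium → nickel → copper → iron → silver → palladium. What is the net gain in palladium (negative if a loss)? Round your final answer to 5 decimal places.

1 palladium × 0.40476 = 0.40476 nickel
0.40476 nickel × 1.1674 = 0.472516824 copper
0.472516824 copper × 6.5237 = 3.0825580047288 iron
3.0825580047288 iron × 0.1089 = 0.33569056671496632 silver
0.33569056671496632 silver × 3.7952 = 1.274012838796640177664 palladium
Net change: 1.274012838796640177664 − 1 = 0.274012838796640177664 palladium

0.27401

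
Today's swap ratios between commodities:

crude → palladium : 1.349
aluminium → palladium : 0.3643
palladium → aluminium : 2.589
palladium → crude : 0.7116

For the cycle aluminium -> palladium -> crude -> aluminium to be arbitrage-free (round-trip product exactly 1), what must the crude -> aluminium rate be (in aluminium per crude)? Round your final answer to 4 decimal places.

Known legs of the cycle: 0.3643 × 0.7116 = 0.25923588
For no arbitrage the full-cycle product must be 1, so the missing rate is 1 / 0.25923588 ≈ 3.857491.

3.8575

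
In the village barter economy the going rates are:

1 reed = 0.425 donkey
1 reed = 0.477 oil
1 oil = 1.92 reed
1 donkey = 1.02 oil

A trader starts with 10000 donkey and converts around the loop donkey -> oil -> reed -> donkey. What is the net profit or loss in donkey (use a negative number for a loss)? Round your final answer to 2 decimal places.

10000 donkey × 1.02 = 10200 oil
10200 oil × 1.92 = 19584 reed
19584 reed × 0.425 = 8323.2 donkey
Net change: 8323.2 − 10000 = -1676.8 donkey

-1676.80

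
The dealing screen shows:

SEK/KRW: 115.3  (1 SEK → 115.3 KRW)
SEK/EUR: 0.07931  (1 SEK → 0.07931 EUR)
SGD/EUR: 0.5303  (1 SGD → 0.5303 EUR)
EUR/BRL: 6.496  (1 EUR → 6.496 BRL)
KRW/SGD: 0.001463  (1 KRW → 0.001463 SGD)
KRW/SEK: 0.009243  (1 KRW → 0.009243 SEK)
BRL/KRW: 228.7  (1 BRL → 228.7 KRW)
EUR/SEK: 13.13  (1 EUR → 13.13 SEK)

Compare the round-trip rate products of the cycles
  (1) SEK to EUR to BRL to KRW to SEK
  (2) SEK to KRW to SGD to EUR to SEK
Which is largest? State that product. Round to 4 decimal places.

1.1745

(1) 0.07931 × 6.496 × 228.7 × 0.009243 = 1.08906
(2) 115.3 × 0.001463 × 0.5303 × 13.13 = 1.17452
Highest is cycle (2) at 1.1745 (>1, arbitrage).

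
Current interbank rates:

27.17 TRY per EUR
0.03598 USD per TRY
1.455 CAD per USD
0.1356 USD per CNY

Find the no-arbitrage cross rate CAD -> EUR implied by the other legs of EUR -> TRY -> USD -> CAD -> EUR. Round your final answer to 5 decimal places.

Known legs of the cycle: 27.17 × 0.03598 × 1.455 = 1.422373953
For no arbitrage the full-cycle product must be 1, so the missing rate is 1 / 1.422373953 ≈ 0.7030500.

0.70305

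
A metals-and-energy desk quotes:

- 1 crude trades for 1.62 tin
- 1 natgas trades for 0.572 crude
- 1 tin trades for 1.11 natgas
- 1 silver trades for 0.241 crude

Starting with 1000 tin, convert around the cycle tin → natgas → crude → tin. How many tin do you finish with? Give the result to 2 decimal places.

1028.57

1000 tin × 1.11 = 1110 natgas
1110 natgas × 0.572 = 634.92 crude
634.92 crude × 1.62 = 1028.5704 tin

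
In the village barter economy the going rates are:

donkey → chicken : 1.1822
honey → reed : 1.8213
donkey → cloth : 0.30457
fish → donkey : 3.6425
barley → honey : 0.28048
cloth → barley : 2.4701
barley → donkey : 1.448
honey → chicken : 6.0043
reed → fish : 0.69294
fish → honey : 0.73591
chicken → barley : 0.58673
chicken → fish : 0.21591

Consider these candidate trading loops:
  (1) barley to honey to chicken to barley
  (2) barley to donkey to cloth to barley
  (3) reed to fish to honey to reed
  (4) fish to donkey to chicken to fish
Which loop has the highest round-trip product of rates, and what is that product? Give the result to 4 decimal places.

1.0894

(1) 0.28048 × 6.0043 × 0.58673 = 0.98810
(2) 1.448 × 0.30457 × 2.4701 = 1.08936
(3) 0.69294 × 0.73591 × 1.8213 = 0.92876
(4) 3.6425 × 1.1822 × 0.21591 = 0.92974
Highest is cycle (2) at 1.0894 (>1, arbitrage).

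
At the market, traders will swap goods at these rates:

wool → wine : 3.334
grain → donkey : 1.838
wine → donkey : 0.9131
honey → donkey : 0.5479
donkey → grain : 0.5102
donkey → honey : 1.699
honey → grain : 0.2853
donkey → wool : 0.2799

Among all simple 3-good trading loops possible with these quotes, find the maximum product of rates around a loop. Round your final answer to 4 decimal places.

0.8909

donkey→honey→grain→donkey: 1.699 × 0.2853 × 1.838 = 0.89092
wine→donkey→wool→wine: 0.9131 × 0.2799 × 3.334 = 0.85209
Maximum is donkey→honey→grain→donkey at 0.8909; no arbitrage — every cycle loses value.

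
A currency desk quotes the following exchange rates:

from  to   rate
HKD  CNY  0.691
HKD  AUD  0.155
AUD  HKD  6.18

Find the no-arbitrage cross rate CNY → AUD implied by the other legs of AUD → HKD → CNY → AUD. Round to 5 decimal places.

Known legs of the cycle: 6.18 × 0.691 = 4.27038
For no arbitrage the full-cycle product must be 1, so the missing rate is 1 / 4.27038 ≈ 0.2341712.

0.23417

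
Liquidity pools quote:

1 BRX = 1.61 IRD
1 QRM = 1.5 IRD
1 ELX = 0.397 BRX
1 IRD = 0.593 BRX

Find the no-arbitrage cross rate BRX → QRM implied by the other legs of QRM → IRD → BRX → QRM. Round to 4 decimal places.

Known legs of the cycle: 1.5 × 0.593 = 0.8895
For no arbitrage the full-cycle product must be 1, so the missing rate is 1 / 0.8895 ≈ 1.124227.

1.1242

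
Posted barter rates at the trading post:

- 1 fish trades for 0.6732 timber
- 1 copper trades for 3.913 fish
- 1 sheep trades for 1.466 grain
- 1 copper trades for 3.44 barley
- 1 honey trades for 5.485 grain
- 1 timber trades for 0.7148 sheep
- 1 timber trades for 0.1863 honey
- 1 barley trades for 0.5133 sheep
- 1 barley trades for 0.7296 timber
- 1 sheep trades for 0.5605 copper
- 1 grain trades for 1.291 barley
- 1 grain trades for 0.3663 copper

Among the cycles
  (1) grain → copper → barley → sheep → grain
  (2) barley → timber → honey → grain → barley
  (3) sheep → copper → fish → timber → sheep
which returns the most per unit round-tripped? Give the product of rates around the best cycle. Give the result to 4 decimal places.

(1) 0.3663 × 3.44 × 0.5133 × 1.466 = 0.94820
(2) 0.7296 × 0.1863 × 5.485 × 1.291 = 0.96250
(3) 0.5605 × 3.913 × 0.6732 × 0.7148 = 1.05539
Highest is cycle (3) at 1.0554 (>1, arbitrage).

1.0554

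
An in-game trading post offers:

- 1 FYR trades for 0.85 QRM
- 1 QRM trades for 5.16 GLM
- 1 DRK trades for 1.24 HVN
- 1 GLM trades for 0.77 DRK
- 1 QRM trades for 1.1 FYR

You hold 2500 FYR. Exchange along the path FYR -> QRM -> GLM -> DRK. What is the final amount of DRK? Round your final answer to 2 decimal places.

8443.05

2500 FYR × 0.85 = 2125 QRM
2125 QRM × 5.16 = 10965 GLM
10965 GLM × 0.77 = 8443.05 DRK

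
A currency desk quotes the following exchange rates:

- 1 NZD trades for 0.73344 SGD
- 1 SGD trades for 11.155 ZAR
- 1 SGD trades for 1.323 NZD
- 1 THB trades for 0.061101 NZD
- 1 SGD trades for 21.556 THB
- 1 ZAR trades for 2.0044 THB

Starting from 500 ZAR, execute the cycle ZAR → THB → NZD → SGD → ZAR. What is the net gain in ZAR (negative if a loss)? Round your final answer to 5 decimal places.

500 ZAR × 2.0044 = 1002.2 THB
1002.2 THB × 0.061101 = 61.2354222 NZD
61.2354222 NZD × 0.73344 = 44.912508058368 SGD
44.912508058368 SGD × 11.155 = 500.99902739109504 ZAR
Net change: 500.99902739109504 − 500 = 0.99902739109504 ZAR

0.99903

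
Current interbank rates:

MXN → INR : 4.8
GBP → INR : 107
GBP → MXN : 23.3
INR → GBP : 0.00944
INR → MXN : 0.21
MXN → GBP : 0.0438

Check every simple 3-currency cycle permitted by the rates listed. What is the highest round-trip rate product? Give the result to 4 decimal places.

MXN→INR→GBP→MXN: 4.8 × 0.00944 × 23.3 = 1.05577
MXN→GBP→INR→MXN: 0.0438 × 107 × 0.21 = 0.98419
Maximum is MXN→INR→GBP→MXN at 1.0558; arbitrage exists.

1.0558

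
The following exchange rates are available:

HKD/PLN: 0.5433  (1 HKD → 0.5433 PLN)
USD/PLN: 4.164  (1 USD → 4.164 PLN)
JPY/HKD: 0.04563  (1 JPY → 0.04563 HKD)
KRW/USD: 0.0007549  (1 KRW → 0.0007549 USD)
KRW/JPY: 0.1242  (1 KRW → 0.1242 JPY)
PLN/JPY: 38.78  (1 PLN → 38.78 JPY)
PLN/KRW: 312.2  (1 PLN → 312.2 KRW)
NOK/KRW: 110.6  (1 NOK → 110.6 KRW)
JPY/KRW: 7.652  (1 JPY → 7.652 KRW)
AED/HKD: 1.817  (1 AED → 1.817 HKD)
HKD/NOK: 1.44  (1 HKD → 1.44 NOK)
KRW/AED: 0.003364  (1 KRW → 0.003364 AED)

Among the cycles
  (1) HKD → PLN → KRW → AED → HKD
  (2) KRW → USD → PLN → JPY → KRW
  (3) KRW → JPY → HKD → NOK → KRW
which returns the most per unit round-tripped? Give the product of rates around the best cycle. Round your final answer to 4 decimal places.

1.0368

(1) 0.5433 × 312.2 × 0.003364 × 1.817 = 1.03677
(2) 0.0007549 × 4.164 × 38.78 × 7.652 = 0.93279
(3) 0.1242 × 0.04563 × 1.44 × 110.6 = 0.90259
Highest is cycle (1) at 1.0368 (>1, arbitrage).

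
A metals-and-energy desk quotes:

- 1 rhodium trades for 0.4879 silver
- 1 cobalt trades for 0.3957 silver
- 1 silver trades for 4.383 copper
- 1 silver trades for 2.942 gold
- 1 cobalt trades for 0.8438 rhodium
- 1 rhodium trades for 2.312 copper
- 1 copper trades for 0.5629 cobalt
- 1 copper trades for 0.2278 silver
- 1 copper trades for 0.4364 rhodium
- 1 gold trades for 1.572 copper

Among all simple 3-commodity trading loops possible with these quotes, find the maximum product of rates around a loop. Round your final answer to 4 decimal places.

copper→cobalt→rhodium→copper: 0.5629 × 0.8438 × 2.312 = 1.09814
silver→gold→copper→silver: 2.942 × 1.572 × 0.2278 = 1.05353
silver→copper→cobalt→silver: 4.383 × 0.5629 × 0.3957 = 0.97627
silver→copper→rhodium→silver: 4.383 × 0.4364 × 0.4879 = 0.93323
Maximum is copper→cobalt→rhodium→copper at 1.0981; arbitrage exists.

1.0981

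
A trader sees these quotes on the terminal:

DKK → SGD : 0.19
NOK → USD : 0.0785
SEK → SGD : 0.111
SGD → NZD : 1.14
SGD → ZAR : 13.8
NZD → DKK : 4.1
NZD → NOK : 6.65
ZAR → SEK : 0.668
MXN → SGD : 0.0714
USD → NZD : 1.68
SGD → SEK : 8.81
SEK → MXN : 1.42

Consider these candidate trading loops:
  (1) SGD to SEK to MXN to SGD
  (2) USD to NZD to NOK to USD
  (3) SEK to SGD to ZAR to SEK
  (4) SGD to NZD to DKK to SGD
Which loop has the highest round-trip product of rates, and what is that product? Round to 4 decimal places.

1.0232

(1) 8.81 × 1.42 × 0.0714 = 0.89323
(2) 1.68 × 6.65 × 0.0785 = 0.87700
(3) 0.111 × 13.8 × 0.668 = 1.02324
(4) 1.14 × 4.1 × 0.19 = 0.88806
Highest is cycle (3) at 1.0232 (>1, arbitrage).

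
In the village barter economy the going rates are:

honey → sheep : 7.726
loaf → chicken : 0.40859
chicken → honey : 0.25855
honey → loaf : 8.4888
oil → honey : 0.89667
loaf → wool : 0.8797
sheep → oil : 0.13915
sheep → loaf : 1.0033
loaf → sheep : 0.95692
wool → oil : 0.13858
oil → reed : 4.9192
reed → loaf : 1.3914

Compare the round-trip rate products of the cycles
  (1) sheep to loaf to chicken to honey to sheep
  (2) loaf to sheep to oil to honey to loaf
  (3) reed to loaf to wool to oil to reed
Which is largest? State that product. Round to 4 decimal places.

1.0135

(1) 1.0033 × 0.40859 × 0.25855 × 7.726 = 0.81888
(2) 0.95692 × 0.13915 × 0.89667 × 8.4888 = 1.01353
(3) 1.3914 × 0.8797 × 0.13858 × 4.9192 = 0.83441
Highest is cycle (2) at 1.0135 (>1, arbitrage).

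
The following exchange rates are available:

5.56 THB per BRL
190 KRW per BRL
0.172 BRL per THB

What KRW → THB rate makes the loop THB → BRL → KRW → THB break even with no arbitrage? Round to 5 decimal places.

0.03060

Known legs of the cycle: 0.172 × 190 = 32.68
For no arbitrage the full-cycle product must be 1, so the missing rate is 1 / 32.68 ≈ 0.0305998.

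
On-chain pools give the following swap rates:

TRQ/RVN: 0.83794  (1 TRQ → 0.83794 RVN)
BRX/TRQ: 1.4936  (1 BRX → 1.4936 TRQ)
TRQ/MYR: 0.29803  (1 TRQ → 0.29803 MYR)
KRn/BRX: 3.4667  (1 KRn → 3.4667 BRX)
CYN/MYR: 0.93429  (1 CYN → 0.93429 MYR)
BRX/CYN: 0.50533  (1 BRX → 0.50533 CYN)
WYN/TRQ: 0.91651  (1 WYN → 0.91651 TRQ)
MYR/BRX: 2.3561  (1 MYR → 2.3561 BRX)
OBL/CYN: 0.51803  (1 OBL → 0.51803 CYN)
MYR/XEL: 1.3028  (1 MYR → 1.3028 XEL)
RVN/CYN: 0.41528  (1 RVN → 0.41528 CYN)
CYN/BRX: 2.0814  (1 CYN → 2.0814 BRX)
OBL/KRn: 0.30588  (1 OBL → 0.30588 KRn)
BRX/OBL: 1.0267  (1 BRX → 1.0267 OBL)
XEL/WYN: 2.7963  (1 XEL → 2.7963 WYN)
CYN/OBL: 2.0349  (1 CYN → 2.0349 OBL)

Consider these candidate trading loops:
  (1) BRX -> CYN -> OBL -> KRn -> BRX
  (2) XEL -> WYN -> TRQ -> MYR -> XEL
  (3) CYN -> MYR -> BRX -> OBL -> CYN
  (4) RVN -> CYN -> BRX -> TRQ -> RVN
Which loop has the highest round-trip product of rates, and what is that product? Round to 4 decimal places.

(1) 0.50533 × 2.0349 × 0.30588 × 3.4667 = 1.09040
(2) 2.7963 × 0.91651 × 0.29803 × 1.3028 = 0.99508
(3) 0.93429 × 2.3561 × 1.0267 × 0.51803 = 1.17078
(4) 0.41528 × 2.0814 × 1.4936 × 0.83794 = 1.08179
Highest is cycle (3) at 1.1708 (>1, arbitrage).

1.1708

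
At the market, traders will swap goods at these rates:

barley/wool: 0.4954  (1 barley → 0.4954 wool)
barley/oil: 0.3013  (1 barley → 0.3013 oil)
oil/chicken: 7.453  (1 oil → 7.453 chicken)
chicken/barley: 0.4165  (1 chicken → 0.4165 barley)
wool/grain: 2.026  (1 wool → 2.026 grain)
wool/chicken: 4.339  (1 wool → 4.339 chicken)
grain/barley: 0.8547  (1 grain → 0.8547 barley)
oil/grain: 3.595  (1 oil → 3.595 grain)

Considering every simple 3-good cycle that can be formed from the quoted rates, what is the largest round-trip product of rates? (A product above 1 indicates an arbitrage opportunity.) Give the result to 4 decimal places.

oil→chicken→barley→oil: 7.453 × 0.4165 × 0.3013 = 0.93529
grain→barley→oil→grain: 0.8547 × 0.3013 × 3.595 = 0.92579
wool→chicken→barley→wool: 4.339 × 0.4165 × 0.4954 = 0.89528
grain→barley→wool→grain: 0.8547 × 0.4954 × 2.026 = 0.85785
Maximum is oil→chicken→barley→oil at 0.9353; no arbitrage — every cycle loses value.

0.9353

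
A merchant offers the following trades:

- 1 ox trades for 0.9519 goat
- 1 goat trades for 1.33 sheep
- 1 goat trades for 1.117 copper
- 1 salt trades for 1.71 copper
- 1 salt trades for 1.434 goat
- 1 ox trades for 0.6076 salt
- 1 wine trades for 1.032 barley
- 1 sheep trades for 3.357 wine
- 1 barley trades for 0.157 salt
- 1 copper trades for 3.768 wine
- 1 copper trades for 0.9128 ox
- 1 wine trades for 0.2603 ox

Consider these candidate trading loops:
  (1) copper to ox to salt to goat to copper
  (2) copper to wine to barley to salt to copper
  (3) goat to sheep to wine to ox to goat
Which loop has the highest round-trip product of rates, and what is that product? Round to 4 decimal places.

(1) 0.9128 × 0.6076 × 1.434 × 1.117 = 0.88837
(2) 3.768 × 1.032 × 0.157 × 1.71 = 1.04397
(3) 1.33 × 3.357 × 0.2603 × 0.9519 = 1.10629
Highest is cycle (3) at 1.1063 (>1, arbitrage).

1.1063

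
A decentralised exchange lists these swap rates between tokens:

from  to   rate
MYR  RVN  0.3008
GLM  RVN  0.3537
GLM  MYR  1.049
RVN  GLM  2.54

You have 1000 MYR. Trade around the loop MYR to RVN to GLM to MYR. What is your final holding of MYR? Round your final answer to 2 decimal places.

801.47

1000 MYR × 0.3008 = 300.8 RVN
300.8 RVN × 2.54 = 764.032 GLM
764.032 GLM × 1.049 = 801.469568 MYR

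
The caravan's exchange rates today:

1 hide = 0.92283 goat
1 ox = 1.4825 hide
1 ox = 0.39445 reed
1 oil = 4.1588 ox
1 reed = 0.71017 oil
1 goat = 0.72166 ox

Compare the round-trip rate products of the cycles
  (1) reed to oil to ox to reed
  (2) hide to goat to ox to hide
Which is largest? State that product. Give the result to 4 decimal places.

1.1650

(1) 0.71017 × 4.1588 × 0.39445 = 1.16499
(2) 0.92283 × 0.72166 × 1.4825 = 0.98730
Highest is cycle (1) at 1.1650 (>1, arbitrage).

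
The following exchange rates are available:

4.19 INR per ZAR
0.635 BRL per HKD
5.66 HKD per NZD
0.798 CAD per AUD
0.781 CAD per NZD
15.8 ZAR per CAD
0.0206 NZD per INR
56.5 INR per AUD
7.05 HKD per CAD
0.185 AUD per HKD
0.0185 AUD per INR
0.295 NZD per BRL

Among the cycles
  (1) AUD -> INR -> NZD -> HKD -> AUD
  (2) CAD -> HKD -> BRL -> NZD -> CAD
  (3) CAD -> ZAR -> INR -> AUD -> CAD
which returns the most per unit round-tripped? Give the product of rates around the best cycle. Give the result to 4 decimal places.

(1) 56.5 × 0.0206 × 5.66 × 0.185 = 1.21872
(2) 7.05 × 0.635 × 0.295 × 0.781 = 1.03142
(3) 15.8 × 4.19 × 0.0185 × 0.798 = 0.97734
Highest is cycle (1) at 1.2187 (>1, arbitrage).

1.2187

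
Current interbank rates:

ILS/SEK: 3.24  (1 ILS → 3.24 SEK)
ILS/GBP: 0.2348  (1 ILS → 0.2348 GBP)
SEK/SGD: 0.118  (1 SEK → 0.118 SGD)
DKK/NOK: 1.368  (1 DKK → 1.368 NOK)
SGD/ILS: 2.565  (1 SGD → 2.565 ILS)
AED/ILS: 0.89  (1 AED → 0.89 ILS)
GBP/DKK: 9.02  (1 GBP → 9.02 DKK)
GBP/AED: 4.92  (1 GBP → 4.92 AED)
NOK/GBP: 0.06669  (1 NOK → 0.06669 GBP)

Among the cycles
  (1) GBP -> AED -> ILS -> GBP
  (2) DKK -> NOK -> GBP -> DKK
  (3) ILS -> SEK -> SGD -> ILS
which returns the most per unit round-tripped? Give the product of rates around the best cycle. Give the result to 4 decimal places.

1.0281

(1) 4.92 × 0.89 × 0.2348 = 1.02814
(2) 1.368 × 0.06669 × 9.02 = 0.82291
(3) 3.24 × 0.118 × 2.565 = 0.98065
Highest is cycle (1) at 1.0281 (>1, arbitrage).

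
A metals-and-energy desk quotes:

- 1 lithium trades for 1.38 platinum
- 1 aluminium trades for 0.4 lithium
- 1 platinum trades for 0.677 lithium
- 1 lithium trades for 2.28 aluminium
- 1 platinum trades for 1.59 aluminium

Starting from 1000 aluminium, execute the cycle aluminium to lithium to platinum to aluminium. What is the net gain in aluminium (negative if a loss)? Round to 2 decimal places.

1000 aluminium × 0.4 = 400 lithium
400 lithium × 1.38 = 552 platinum
552 platinum × 1.59 = 877.68 aluminium
Net change: 877.68 − 1000 = -122.32 aluminium

-122.32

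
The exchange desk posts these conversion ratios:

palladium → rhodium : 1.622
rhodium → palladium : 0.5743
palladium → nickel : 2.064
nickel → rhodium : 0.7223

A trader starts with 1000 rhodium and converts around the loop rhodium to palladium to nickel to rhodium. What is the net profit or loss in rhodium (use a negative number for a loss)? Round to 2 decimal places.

-143.82

1000 rhodium × 0.5743 = 574.3 palladium
574.3 palladium × 2.064 = 1185.3552 nickel
1185.3552 nickel × 0.7223 = 856.18206096 rhodium
Net change: 856.18206096 − 1000 = -143.81793904 rhodium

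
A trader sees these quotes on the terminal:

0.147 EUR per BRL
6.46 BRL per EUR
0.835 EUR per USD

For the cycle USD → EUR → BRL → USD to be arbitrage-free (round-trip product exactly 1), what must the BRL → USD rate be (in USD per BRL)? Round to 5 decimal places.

0.18539

Known legs of the cycle: 0.835 × 6.46 = 5.3941
For no arbitrage the full-cycle product must be 1, so the missing rate is 1 / 5.3941 ≈ 0.1853877.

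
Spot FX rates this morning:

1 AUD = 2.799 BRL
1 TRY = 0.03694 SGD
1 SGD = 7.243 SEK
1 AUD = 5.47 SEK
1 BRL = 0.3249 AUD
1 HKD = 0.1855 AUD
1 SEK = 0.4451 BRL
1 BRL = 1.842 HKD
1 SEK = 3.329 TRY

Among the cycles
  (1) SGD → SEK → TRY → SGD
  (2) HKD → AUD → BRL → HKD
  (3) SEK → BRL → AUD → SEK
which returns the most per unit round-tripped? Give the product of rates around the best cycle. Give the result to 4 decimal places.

0.9564

(1) 7.243 × 3.329 × 0.03694 = 0.89070
(2) 0.1855 × 2.799 × 1.842 = 0.95639
(3) 0.4451 × 0.3249 × 5.47 = 0.79103
Highest is cycle (2) at 0.9564 (≤1, no arbitrage).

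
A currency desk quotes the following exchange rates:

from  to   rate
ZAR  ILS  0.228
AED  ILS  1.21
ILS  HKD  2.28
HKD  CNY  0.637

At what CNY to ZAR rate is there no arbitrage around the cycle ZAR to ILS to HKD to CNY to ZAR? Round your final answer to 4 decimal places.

3.0199

Known legs of the cycle: 0.228 × 2.28 × 0.637 = 0.33113808
For no arbitrage the full-cycle product must be 1, so the missing rate is 1 / 0.33113808 ≈ 3.019888.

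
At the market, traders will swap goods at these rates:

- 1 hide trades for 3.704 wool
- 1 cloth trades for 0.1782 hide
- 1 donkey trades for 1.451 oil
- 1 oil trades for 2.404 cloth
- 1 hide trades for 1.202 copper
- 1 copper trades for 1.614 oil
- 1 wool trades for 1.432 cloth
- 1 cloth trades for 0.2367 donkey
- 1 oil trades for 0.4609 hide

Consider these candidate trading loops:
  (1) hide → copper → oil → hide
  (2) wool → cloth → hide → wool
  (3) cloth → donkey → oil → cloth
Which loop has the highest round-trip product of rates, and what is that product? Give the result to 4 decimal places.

0.9452

(1) 1.202 × 1.614 × 0.4609 = 0.89416
(2) 1.432 × 0.1782 × 3.704 = 0.94520
(3) 0.2367 × 1.451 × 2.404 = 0.82566
Highest is cycle (2) at 0.9452 (≤1, no arbitrage).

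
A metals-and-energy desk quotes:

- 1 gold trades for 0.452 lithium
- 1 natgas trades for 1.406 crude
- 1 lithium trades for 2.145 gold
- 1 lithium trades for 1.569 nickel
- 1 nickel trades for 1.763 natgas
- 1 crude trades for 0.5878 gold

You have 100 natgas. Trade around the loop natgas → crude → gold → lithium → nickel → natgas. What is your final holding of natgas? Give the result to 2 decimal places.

103.33

100 natgas × 1.406 = 140.6 crude
140.6 crude × 0.5878 = 82.64468 gold
82.64468 gold × 0.452 = 37.35539536 lithium
37.35539536 lithium × 1.569 = 58.61061531984 nickel
58.61061531984 nickel × 1.763 = 103.33051480887792 natgas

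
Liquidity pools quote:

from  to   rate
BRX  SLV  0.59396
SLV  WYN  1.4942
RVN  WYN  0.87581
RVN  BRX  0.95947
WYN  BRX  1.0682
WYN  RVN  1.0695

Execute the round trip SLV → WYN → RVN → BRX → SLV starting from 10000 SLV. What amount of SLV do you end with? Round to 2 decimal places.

10000 SLV × 1.4942 = 14942 WYN
14942 WYN × 1.0695 = 15980.469 RVN
15980.469 RVN × 0.95947 = 15332.78059143 BRX
15332.78059143 BRX × 0.59396 = 9107.0583600857628 SLV

9107.06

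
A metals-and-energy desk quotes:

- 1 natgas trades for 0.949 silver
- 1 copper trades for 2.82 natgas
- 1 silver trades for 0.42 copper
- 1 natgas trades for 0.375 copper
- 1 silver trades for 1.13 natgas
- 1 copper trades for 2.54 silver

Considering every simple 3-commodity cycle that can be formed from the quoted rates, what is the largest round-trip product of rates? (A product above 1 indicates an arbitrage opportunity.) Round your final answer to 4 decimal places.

silver→copper→natgas→silver: 0.42 × 2.82 × 0.949 = 1.12400
silver→natgas→copper→silver: 1.13 × 0.375 × 2.54 = 1.07633
Maximum is silver→copper→natgas→silver at 1.1240; arbitrage exists.

1.1240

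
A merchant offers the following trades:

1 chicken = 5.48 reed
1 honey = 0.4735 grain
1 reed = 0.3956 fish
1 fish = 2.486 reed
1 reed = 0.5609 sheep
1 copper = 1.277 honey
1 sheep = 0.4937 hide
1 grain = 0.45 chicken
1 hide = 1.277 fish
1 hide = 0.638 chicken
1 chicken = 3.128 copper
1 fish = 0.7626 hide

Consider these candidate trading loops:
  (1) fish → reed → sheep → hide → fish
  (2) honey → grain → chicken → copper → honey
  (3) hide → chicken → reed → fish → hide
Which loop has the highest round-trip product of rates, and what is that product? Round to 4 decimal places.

(1) 2.486 × 0.5609 × 0.4937 × 1.277 = 0.87910
(2) 0.4735 × 0.45 × 3.128 × 1.277 = 0.85112
(3) 0.638 × 5.48 × 0.3956 × 0.7626 = 1.05476
Highest is cycle (3) at 1.0548 (>1, arbitrage).

1.0548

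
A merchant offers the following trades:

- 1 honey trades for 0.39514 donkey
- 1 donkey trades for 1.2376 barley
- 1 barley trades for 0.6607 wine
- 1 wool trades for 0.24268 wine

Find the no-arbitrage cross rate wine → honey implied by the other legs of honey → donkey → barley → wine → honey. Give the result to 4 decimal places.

Known legs of the cycle: 0.39514 × 1.2376 × 0.6607 = 0.3230989919248
For no arbitrage the full-cycle product must be 1, so the missing rate is 1 / 0.3230989919248 ≈ 3.095027.

3.0950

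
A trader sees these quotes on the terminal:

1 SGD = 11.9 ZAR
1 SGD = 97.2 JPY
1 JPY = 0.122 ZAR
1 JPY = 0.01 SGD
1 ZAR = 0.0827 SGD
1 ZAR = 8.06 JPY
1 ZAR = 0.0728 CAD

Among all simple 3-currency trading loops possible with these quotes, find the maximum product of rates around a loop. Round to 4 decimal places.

SGD→JPY→ZAR→SGD: 97.2 × 0.122 × 0.0827 = 0.98069
SGD→ZAR→JPY→SGD: 11.9 × 8.06 × 0.01 = 0.95914
Maximum is SGD→JPY→ZAR→SGD at 0.9807; no arbitrage — every cycle loses value.

0.9807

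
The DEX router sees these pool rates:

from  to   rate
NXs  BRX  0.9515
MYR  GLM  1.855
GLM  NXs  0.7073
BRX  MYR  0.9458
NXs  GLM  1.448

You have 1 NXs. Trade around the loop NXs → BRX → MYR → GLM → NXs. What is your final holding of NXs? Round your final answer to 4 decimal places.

1.1807

1 NXs × 0.9515 = 0.9515 BRX
0.9515 BRX × 0.9458 = 0.8999287 MYR
0.8999287 MYR × 1.855 = 1.6693677385 GLM
1.6693677385 GLM × 0.7073 = 1.18074380144105 NXs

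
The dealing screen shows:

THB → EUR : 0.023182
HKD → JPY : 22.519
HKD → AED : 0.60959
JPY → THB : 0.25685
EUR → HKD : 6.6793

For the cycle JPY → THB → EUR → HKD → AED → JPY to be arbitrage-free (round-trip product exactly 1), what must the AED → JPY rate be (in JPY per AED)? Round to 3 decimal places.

41.248

Known legs of the cycle: 0.25685 × 0.023182 × 6.6793 × 0.60959 = 0.0242437197895502929
For no arbitrage the full-cycle product must be 1, so the missing rate is 1 / 0.0242437197895502929 ≈ 41.24780.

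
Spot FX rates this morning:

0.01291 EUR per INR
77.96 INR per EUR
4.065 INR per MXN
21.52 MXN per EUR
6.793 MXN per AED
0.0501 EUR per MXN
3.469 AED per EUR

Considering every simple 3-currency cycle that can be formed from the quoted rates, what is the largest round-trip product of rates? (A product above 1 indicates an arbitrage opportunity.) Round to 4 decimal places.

MXN→EUR→AED→MXN: 0.0501 × 3.469 × 6.793 = 1.18060
MXN→INR→EUR→MXN: 4.065 × 0.01291 × 21.52 = 1.12935
Maximum is MXN→EUR→AED→MXN at 1.1806; arbitrage exists.

1.1806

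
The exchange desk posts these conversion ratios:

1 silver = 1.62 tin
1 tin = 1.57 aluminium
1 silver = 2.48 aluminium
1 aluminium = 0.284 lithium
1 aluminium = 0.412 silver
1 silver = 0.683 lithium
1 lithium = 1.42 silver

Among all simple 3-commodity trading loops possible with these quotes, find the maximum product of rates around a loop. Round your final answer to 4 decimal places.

aluminium→silver→tin→aluminium: 0.412 × 1.62 × 1.57 = 1.04788
aluminium→lithium→silver→aluminium: 0.284 × 1.42 × 2.48 = 1.00013
Maximum is aluminium→silver→tin→aluminium at 1.0479; arbitrage exists.

1.0479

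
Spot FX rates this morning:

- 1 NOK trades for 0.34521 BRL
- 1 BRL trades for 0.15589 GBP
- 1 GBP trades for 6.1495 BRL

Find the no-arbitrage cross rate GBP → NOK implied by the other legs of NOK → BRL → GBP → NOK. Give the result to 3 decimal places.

18.582

Known legs of the cycle: 0.34521 × 0.15589 = 0.0538147869
For no arbitrage the full-cycle product must be 1, so the missing rate is 1 / 0.0538147869 ≈ 18.58225.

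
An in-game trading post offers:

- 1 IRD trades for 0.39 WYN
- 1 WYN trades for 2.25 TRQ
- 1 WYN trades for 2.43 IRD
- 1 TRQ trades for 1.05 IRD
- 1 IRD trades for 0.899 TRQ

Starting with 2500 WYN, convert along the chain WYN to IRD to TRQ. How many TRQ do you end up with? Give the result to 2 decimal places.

2500 WYN × 2.43 = 6075 IRD
6075 IRD × 0.899 = 5461.425 TRQ

5461.43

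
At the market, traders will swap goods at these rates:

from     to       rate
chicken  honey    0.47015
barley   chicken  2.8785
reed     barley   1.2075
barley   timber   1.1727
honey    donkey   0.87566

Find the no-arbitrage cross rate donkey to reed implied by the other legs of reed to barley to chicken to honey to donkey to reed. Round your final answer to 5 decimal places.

0.69884

Known legs of the cycle: 1.2075 × 2.8785 × 0.47015 × 0.87566 = 1.43095285448427375
For no arbitrage the full-cycle product must be 1, so the missing rate is 1 / 1.43095285448427375 ≈ 0.6988350.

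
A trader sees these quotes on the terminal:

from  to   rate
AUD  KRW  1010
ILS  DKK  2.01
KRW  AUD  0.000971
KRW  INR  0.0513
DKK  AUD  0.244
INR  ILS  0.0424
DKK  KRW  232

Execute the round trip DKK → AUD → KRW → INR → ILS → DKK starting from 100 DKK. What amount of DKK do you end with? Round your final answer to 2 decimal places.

100 DKK × 0.244 = 24.4 AUD
24.4 AUD × 1010 = 24644 KRW
24644 KRW × 0.0513 = 1264.2372 INR
1264.2372 INR × 0.0424 = 53.60365728 ILS
53.60365728 ILS × 2.01 = 107.7433511328 DKK

107.74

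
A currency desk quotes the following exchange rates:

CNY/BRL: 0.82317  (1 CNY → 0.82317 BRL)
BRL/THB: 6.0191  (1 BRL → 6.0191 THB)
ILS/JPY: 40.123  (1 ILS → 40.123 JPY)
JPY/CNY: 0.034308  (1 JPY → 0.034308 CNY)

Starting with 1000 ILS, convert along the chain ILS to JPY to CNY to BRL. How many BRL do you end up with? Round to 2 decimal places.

1000 ILS × 40.123 = 40123 JPY
40123 JPY × 0.034308 = 1376.539884 CNY
1376.539884 CNY × 0.82317 = 1133.12633631228 BRL

1133.13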